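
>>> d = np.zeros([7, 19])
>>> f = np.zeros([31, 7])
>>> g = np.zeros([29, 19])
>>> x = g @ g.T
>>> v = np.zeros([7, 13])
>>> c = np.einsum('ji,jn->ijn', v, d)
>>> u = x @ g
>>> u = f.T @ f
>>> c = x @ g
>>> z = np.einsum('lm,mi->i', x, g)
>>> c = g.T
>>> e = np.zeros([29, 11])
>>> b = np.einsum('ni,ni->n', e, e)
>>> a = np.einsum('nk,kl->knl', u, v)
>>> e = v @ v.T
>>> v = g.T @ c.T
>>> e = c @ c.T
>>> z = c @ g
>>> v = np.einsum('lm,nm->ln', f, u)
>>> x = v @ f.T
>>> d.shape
(7, 19)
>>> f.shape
(31, 7)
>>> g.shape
(29, 19)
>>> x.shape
(31, 31)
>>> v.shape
(31, 7)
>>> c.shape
(19, 29)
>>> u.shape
(7, 7)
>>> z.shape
(19, 19)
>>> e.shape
(19, 19)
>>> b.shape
(29,)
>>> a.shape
(7, 7, 13)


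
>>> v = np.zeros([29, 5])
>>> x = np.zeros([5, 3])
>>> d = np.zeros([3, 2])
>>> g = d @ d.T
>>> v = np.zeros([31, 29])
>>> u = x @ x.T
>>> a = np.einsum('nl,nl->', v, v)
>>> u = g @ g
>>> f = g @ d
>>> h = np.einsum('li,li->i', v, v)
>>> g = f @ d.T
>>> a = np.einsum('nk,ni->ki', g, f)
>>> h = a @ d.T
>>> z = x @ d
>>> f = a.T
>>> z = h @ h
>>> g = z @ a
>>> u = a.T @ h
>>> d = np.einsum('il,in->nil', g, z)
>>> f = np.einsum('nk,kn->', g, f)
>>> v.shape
(31, 29)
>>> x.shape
(5, 3)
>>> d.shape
(3, 3, 2)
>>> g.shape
(3, 2)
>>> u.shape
(2, 3)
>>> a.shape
(3, 2)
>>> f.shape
()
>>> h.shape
(3, 3)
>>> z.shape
(3, 3)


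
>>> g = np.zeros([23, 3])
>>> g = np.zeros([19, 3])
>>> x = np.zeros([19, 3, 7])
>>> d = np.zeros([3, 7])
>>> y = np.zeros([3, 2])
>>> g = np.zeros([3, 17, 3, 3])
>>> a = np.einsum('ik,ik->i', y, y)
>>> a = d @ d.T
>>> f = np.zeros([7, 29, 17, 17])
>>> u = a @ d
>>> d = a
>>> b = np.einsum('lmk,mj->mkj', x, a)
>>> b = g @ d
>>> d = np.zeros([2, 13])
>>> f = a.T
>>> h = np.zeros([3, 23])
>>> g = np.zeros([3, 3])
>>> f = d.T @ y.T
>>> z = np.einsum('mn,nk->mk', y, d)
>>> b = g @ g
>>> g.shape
(3, 3)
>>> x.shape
(19, 3, 7)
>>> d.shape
(2, 13)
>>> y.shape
(3, 2)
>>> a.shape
(3, 3)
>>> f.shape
(13, 3)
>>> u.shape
(3, 7)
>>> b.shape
(3, 3)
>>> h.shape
(3, 23)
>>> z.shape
(3, 13)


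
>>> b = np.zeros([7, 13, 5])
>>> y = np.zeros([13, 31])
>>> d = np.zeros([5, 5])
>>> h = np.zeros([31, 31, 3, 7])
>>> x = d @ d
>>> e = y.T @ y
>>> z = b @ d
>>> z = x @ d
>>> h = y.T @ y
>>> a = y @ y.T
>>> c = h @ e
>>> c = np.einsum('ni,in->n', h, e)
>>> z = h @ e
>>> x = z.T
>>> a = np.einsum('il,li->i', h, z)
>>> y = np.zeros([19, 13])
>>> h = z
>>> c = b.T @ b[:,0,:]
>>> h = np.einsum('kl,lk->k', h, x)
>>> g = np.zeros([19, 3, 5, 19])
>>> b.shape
(7, 13, 5)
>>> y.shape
(19, 13)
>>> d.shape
(5, 5)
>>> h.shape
(31,)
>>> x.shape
(31, 31)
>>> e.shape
(31, 31)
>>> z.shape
(31, 31)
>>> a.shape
(31,)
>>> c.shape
(5, 13, 5)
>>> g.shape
(19, 3, 5, 19)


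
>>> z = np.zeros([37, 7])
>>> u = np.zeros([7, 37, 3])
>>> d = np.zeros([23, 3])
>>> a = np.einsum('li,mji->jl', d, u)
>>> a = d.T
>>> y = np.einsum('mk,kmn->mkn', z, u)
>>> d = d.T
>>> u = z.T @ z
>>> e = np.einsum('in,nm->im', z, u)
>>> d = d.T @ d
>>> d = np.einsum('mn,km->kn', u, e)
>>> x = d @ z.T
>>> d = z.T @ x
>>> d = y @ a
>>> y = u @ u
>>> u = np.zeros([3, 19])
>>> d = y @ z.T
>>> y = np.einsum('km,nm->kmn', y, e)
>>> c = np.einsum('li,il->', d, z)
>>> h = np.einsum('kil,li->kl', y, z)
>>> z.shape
(37, 7)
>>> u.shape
(3, 19)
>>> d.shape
(7, 37)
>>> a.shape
(3, 23)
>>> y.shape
(7, 7, 37)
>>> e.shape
(37, 7)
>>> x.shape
(37, 37)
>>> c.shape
()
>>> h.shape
(7, 37)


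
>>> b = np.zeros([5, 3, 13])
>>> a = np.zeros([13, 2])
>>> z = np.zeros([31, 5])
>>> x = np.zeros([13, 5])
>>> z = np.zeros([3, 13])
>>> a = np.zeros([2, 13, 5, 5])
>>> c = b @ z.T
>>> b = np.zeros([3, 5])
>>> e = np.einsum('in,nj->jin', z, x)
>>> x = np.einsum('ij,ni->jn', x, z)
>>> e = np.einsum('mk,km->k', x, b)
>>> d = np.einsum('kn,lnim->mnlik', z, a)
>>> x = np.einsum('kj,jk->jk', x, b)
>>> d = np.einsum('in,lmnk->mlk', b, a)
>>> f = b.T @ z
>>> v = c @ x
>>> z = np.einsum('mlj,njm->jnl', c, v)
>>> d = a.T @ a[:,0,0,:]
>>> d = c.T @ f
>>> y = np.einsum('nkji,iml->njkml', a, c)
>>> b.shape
(3, 5)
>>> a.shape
(2, 13, 5, 5)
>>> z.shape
(3, 5, 3)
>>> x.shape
(3, 5)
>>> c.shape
(5, 3, 3)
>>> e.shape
(3,)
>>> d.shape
(3, 3, 13)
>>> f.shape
(5, 13)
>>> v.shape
(5, 3, 5)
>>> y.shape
(2, 5, 13, 3, 3)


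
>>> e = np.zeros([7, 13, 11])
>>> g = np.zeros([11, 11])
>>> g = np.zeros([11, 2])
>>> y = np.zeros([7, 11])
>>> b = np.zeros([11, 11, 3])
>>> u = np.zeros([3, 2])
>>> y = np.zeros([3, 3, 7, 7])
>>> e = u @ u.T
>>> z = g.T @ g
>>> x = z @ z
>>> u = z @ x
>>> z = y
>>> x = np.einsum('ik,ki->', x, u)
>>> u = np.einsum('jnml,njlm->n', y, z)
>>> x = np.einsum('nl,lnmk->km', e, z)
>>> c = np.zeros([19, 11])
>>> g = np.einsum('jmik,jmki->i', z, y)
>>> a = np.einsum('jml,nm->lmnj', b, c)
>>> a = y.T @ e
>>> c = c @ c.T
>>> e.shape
(3, 3)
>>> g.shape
(7,)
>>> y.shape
(3, 3, 7, 7)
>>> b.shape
(11, 11, 3)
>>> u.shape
(3,)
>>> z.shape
(3, 3, 7, 7)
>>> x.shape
(7, 7)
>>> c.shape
(19, 19)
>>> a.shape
(7, 7, 3, 3)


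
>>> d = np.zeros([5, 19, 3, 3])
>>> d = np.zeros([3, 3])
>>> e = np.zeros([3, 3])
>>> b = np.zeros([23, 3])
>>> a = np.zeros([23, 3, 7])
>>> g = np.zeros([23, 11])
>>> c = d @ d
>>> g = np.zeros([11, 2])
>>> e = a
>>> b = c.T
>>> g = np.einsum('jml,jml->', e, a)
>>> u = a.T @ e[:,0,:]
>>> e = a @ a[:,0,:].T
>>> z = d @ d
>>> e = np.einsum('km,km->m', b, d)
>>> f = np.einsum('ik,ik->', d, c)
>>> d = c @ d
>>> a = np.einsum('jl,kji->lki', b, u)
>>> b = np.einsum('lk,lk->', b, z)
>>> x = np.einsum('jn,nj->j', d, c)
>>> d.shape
(3, 3)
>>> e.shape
(3,)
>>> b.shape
()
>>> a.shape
(3, 7, 7)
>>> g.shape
()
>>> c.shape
(3, 3)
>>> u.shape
(7, 3, 7)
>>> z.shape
(3, 3)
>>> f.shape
()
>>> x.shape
(3,)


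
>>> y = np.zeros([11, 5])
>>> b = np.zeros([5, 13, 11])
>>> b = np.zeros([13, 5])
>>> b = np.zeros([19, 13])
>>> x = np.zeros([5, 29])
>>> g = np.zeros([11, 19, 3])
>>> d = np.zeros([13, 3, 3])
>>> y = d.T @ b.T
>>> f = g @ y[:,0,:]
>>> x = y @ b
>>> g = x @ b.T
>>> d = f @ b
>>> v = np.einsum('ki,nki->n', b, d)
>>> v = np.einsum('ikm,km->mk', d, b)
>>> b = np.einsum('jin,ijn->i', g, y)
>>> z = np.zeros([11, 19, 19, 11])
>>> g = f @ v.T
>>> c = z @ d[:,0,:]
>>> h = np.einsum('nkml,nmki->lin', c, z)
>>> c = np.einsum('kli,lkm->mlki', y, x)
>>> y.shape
(3, 3, 19)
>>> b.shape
(3,)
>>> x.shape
(3, 3, 13)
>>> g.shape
(11, 19, 13)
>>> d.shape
(11, 19, 13)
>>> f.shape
(11, 19, 19)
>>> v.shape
(13, 19)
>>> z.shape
(11, 19, 19, 11)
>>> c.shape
(13, 3, 3, 19)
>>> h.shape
(13, 11, 11)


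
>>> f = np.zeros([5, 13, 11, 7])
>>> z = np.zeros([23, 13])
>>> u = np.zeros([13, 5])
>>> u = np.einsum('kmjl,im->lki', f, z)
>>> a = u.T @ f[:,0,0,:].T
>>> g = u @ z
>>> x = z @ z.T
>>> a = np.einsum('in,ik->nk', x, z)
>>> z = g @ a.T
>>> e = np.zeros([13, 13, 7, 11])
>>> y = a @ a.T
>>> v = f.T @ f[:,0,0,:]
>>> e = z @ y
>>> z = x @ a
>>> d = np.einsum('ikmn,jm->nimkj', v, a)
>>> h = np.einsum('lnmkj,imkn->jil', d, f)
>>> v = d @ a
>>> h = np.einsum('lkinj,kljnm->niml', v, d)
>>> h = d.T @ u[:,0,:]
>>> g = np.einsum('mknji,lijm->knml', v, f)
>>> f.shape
(5, 13, 11, 7)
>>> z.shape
(23, 13)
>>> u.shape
(7, 5, 23)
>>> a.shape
(23, 13)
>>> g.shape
(7, 13, 7, 5)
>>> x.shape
(23, 23)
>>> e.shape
(7, 5, 23)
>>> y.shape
(23, 23)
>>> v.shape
(7, 7, 13, 11, 13)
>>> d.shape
(7, 7, 13, 11, 23)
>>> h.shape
(23, 11, 13, 7, 23)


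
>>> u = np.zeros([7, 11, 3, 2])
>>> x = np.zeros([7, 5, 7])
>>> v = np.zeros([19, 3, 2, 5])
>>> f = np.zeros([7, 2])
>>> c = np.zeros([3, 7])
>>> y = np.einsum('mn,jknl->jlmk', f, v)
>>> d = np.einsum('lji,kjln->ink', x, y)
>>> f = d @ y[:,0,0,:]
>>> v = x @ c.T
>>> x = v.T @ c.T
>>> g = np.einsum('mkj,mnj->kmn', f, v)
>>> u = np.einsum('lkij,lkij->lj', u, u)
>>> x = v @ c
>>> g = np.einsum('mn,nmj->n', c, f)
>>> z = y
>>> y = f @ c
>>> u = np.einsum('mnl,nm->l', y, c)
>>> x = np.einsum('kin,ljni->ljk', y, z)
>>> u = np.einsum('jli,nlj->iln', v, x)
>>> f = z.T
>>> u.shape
(3, 5, 19)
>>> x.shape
(19, 5, 7)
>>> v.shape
(7, 5, 3)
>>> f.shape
(3, 7, 5, 19)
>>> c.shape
(3, 7)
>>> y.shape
(7, 3, 7)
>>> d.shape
(7, 3, 19)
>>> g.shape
(7,)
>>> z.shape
(19, 5, 7, 3)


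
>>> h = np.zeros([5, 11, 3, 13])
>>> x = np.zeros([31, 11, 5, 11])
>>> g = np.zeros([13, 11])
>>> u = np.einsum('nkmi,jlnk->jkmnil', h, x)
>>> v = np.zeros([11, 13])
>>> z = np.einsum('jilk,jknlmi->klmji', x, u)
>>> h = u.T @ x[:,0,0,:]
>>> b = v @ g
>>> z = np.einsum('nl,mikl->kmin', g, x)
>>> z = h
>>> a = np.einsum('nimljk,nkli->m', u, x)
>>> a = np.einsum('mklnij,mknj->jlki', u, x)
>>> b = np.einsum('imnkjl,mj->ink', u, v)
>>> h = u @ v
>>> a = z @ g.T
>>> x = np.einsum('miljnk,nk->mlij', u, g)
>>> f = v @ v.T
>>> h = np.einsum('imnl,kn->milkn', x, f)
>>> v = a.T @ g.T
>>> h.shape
(3, 31, 5, 11, 11)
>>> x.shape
(31, 3, 11, 5)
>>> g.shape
(13, 11)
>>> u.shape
(31, 11, 3, 5, 13, 11)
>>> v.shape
(13, 11, 3, 5, 13, 13)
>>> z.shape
(11, 13, 5, 3, 11, 11)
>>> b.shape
(31, 3, 5)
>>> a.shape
(11, 13, 5, 3, 11, 13)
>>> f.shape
(11, 11)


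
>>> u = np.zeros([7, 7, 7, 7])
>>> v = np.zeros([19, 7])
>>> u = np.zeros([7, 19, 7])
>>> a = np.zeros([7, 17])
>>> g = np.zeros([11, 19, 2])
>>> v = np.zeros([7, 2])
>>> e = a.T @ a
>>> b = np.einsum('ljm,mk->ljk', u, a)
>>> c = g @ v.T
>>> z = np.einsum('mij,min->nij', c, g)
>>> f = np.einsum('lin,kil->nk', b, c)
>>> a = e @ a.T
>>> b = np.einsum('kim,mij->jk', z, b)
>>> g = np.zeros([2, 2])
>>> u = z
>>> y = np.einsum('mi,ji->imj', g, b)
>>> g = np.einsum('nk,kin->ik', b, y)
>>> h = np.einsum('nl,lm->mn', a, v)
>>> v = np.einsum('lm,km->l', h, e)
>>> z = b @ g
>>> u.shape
(2, 19, 7)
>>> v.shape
(2,)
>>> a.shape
(17, 7)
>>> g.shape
(2, 2)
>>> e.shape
(17, 17)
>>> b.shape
(17, 2)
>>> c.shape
(11, 19, 7)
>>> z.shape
(17, 2)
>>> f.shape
(17, 11)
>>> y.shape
(2, 2, 17)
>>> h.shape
(2, 17)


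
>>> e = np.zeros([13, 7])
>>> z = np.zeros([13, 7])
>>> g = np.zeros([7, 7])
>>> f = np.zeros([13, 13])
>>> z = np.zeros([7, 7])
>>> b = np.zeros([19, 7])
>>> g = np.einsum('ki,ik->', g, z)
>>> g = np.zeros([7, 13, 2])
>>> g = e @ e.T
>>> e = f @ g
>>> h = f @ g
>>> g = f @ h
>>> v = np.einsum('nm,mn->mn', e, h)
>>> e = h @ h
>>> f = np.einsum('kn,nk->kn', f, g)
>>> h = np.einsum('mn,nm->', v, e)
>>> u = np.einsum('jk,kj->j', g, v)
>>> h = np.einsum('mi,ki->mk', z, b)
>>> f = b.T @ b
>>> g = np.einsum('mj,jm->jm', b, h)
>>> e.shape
(13, 13)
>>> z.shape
(7, 7)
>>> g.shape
(7, 19)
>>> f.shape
(7, 7)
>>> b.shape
(19, 7)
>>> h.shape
(7, 19)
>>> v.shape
(13, 13)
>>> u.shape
(13,)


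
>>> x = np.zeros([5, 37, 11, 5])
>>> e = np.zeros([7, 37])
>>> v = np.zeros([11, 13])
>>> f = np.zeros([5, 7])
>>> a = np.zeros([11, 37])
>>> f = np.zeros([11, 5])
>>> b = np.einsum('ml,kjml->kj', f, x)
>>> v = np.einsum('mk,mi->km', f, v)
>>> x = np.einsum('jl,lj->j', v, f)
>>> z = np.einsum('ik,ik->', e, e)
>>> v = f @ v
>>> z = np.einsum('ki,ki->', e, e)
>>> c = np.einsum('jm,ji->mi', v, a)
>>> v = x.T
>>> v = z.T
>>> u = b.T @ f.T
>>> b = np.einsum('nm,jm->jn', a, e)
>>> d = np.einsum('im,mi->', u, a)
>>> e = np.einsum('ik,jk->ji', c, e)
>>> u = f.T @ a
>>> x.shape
(5,)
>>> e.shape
(7, 11)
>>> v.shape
()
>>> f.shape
(11, 5)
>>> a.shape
(11, 37)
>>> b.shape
(7, 11)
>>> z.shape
()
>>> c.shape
(11, 37)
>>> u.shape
(5, 37)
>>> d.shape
()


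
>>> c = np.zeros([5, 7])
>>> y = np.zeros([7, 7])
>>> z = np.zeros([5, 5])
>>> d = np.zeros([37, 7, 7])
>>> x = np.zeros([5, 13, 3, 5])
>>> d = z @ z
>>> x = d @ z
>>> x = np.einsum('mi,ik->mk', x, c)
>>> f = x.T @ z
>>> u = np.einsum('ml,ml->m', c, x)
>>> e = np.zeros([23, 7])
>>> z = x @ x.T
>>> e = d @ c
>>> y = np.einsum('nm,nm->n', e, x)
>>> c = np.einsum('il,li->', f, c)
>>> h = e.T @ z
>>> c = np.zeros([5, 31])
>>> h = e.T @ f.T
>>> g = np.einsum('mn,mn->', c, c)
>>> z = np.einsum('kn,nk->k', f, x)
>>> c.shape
(5, 31)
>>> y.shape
(5,)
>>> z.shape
(7,)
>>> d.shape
(5, 5)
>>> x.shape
(5, 7)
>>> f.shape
(7, 5)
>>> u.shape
(5,)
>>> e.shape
(5, 7)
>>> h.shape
(7, 7)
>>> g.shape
()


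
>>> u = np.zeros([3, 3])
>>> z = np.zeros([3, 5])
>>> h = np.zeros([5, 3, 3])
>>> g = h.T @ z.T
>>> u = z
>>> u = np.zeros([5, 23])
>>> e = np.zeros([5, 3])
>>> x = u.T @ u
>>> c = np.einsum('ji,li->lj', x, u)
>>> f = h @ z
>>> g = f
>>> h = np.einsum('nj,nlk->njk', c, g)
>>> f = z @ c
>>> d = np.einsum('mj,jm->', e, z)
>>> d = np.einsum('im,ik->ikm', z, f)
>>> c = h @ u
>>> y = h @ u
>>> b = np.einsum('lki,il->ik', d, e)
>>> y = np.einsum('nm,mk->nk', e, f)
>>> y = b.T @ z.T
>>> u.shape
(5, 23)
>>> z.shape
(3, 5)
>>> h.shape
(5, 23, 5)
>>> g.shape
(5, 3, 5)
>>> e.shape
(5, 3)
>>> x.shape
(23, 23)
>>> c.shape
(5, 23, 23)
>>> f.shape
(3, 23)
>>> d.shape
(3, 23, 5)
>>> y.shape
(23, 3)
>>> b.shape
(5, 23)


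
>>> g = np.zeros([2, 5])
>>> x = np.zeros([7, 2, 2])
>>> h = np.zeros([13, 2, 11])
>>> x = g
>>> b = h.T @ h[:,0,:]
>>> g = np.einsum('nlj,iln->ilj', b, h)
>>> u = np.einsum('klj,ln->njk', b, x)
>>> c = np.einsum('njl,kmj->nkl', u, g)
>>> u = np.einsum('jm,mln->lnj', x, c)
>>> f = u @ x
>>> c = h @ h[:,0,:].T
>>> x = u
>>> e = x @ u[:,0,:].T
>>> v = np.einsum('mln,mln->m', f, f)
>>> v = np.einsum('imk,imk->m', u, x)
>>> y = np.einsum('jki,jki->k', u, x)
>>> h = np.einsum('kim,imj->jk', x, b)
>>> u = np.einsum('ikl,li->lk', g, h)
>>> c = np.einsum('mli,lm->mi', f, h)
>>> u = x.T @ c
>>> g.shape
(13, 2, 11)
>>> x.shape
(13, 11, 2)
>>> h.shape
(11, 13)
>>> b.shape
(11, 2, 11)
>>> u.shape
(2, 11, 5)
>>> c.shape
(13, 5)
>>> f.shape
(13, 11, 5)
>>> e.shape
(13, 11, 13)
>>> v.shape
(11,)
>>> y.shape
(11,)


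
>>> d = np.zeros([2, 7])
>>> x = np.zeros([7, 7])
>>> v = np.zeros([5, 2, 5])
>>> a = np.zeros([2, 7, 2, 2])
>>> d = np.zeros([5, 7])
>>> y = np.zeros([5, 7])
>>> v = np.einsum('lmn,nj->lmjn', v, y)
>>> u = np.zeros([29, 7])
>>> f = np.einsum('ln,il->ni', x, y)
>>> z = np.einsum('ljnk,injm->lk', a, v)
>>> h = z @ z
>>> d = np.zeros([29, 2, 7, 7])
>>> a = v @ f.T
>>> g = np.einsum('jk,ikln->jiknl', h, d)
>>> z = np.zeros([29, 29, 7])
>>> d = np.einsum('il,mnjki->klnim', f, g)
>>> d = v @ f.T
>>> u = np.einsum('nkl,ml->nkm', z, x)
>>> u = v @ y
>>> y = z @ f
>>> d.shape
(5, 2, 7, 7)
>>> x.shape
(7, 7)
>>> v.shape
(5, 2, 7, 5)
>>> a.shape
(5, 2, 7, 7)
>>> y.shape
(29, 29, 5)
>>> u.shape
(5, 2, 7, 7)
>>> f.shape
(7, 5)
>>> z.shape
(29, 29, 7)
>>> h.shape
(2, 2)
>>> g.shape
(2, 29, 2, 7, 7)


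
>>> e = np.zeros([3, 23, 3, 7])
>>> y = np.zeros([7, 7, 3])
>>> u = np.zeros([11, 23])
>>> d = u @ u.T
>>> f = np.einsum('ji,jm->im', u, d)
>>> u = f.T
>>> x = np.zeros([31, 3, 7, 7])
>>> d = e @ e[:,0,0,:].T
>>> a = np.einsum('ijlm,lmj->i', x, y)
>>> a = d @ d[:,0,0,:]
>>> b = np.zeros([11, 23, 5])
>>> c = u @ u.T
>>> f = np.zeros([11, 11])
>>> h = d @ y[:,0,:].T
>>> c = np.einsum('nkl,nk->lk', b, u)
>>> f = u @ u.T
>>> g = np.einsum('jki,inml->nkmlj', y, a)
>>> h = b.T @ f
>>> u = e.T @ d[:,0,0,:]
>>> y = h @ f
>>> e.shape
(3, 23, 3, 7)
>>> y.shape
(5, 23, 11)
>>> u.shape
(7, 3, 23, 3)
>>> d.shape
(3, 23, 3, 3)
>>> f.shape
(11, 11)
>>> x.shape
(31, 3, 7, 7)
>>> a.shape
(3, 23, 3, 3)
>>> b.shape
(11, 23, 5)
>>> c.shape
(5, 23)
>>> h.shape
(5, 23, 11)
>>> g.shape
(23, 7, 3, 3, 7)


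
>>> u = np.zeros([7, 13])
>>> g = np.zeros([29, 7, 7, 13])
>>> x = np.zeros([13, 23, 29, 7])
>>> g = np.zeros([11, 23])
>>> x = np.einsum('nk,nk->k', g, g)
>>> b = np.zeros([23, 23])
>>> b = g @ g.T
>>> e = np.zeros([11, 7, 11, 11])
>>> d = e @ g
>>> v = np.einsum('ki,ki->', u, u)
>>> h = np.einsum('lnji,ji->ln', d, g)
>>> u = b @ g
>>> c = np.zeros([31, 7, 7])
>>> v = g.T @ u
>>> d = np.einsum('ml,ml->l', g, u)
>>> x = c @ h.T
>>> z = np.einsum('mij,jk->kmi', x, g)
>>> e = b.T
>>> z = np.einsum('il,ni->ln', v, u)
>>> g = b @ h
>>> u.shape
(11, 23)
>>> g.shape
(11, 7)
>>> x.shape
(31, 7, 11)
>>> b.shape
(11, 11)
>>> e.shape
(11, 11)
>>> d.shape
(23,)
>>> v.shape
(23, 23)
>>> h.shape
(11, 7)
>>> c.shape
(31, 7, 7)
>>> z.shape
(23, 11)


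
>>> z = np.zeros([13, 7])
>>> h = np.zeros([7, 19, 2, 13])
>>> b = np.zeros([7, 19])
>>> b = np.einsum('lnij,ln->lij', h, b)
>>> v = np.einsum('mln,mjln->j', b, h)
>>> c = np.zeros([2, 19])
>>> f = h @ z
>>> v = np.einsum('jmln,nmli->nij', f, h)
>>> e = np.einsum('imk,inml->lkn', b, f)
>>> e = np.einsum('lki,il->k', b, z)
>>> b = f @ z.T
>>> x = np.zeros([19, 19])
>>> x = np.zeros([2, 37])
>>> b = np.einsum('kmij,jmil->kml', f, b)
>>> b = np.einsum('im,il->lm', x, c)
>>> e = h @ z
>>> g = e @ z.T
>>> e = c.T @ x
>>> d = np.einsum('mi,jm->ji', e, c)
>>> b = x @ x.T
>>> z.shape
(13, 7)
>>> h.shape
(7, 19, 2, 13)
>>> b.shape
(2, 2)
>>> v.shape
(7, 13, 7)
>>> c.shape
(2, 19)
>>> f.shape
(7, 19, 2, 7)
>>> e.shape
(19, 37)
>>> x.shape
(2, 37)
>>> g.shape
(7, 19, 2, 13)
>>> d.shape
(2, 37)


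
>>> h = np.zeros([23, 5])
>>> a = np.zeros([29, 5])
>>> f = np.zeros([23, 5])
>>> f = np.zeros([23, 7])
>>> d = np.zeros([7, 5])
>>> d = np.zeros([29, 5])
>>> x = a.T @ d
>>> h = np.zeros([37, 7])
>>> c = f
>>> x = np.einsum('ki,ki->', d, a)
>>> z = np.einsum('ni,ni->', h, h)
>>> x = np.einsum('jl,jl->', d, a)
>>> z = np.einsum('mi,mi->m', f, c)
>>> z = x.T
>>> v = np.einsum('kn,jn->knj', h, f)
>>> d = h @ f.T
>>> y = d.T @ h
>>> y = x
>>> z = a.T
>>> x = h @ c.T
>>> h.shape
(37, 7)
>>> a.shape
(29, 5)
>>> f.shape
(23, 7)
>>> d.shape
(37, 23)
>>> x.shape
(37, 23)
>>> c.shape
(23, 7)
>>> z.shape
(5, 29)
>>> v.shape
(37, 7, 23)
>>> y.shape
()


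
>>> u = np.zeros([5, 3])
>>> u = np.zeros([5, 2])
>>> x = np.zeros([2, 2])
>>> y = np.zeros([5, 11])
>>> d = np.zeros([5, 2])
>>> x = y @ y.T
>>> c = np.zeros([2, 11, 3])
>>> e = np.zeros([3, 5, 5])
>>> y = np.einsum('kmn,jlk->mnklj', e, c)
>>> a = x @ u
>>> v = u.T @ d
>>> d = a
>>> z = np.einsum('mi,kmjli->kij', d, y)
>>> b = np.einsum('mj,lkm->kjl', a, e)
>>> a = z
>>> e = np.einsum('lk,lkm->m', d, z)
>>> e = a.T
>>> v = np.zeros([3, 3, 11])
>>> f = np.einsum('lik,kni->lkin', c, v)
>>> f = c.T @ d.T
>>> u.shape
(5, 2)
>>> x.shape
(5, 5)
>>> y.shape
(5, 5, 3, 11, 2)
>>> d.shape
(5, 2)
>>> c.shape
(2, 11, 3)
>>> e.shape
(3, 2, 5)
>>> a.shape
(5, 2, 3)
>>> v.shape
(3, 3, 11)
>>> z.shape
(5, 2, 3)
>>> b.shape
(5, 2, 3)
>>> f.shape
(3, 11, 5)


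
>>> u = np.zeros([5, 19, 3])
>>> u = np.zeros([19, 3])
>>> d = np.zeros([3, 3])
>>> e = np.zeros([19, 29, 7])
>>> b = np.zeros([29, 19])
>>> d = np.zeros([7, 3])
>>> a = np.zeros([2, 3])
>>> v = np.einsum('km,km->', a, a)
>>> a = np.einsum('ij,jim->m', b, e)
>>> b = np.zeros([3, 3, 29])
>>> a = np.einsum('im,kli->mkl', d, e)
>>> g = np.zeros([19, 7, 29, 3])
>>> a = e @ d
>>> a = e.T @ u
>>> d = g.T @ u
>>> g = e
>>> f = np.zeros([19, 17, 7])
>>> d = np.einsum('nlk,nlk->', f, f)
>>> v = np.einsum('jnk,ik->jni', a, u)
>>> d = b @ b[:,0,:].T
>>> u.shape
(19, 3)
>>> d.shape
(3, 3, 3)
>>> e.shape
(19, 29, 7)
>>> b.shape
(3, 3, 29)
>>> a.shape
(7, 29, 3)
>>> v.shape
(7, 29, 19)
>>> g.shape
(19, 29, 7)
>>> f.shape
(19, 17, 7)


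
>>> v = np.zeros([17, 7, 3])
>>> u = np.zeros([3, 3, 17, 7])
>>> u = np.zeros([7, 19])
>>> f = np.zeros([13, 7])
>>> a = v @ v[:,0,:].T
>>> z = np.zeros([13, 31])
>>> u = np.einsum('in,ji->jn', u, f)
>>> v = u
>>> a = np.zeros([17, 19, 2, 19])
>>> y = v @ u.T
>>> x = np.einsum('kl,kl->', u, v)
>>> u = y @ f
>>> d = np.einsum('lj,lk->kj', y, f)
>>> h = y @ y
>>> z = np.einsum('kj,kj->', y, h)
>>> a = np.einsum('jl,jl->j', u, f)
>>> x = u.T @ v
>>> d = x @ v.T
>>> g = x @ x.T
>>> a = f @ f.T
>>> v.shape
(13, 19)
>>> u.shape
(13, 7)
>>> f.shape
(13, 7)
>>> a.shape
(13, 13)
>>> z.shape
()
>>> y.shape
(13, 13)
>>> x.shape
(7, 19)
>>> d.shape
(7, 13)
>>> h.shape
(13, 13)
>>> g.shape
(7, 7)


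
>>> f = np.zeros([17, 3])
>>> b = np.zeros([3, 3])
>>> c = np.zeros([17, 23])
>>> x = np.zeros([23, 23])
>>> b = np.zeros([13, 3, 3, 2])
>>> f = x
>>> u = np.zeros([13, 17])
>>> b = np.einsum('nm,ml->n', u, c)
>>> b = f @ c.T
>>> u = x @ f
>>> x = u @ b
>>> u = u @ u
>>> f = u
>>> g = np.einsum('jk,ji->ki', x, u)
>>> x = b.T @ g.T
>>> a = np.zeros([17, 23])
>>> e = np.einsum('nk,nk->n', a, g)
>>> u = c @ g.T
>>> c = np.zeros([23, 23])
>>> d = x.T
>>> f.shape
(23, 23)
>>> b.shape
(23, 17)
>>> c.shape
(23, 23)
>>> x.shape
(17, 17)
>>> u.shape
(17, 17)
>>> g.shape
(17, 23)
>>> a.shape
(17, 23)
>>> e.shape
(17,)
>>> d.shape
(17, 17)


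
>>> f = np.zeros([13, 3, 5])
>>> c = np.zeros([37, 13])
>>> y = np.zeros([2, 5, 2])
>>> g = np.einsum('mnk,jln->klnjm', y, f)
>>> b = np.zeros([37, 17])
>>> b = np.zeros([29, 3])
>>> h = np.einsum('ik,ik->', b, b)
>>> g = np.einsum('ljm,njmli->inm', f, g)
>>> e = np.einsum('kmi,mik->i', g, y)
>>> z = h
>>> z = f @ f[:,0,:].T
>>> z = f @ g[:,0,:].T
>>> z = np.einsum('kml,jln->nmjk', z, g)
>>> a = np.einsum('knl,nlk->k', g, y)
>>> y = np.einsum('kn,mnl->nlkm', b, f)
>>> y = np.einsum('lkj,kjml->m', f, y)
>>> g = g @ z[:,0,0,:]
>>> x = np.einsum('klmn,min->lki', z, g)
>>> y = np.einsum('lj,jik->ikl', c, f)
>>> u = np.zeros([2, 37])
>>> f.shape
(13, 3, 5)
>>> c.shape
(37, 13)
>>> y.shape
(3, 5, 37)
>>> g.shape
(2, 2, 13)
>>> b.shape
(29, 3)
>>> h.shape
()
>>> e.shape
(5,)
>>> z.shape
(5, 3, 2, 13)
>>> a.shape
(2,)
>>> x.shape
(3, 5, 2)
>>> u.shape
(2, 37)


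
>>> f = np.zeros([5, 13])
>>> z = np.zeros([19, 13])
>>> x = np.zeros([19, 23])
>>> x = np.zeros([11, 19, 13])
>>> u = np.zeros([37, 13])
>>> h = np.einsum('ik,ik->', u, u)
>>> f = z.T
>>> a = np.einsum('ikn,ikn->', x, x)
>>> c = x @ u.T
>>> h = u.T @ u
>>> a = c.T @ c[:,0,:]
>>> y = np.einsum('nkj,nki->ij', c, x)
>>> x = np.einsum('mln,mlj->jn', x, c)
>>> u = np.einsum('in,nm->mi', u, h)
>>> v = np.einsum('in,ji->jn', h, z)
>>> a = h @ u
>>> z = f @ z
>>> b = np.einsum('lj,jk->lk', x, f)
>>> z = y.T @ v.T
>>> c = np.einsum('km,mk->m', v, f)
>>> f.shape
(13, 19)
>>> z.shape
(37, 19)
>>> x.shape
(37, 13)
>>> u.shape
(13, 37)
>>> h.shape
(13, 13)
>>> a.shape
(13, 37)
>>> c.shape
(13,)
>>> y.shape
(13, 37)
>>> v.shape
(19, 13)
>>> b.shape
(37, 19)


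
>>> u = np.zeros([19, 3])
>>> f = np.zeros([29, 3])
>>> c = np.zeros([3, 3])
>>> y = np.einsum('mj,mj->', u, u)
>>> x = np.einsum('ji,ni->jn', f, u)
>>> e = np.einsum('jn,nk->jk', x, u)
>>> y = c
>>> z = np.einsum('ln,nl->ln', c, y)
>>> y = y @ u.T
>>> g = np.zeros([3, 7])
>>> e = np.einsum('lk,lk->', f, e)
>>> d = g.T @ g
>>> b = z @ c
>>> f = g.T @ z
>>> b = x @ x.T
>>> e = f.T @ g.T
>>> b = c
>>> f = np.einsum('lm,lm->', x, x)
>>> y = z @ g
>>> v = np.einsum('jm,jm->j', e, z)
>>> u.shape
(19, 3)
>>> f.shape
()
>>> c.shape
(3, 3)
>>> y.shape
(3, 7)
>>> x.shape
(29, 19)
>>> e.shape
(3, 3)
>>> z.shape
(3, 3)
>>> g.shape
(3, 7)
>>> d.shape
(7, 7)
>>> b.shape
(3, 3)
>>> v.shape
(3,)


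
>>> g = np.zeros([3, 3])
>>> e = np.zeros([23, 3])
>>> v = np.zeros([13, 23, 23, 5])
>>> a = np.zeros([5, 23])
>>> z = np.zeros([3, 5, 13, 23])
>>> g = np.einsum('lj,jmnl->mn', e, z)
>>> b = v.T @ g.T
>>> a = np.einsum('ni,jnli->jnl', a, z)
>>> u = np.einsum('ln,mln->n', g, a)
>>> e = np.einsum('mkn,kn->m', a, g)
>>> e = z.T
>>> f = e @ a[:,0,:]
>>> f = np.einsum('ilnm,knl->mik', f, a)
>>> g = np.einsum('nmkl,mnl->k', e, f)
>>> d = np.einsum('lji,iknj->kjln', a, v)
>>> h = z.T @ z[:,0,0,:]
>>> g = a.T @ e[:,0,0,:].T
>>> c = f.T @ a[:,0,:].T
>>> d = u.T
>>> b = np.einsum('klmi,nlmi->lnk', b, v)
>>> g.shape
(13, 5, 23)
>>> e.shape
(23, 13, 5, 3)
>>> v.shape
(13, 23, 23, 5)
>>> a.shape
(3, 5, 13)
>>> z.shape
(3, 5, 13, 23)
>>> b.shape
(23, 13, 5)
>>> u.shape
(13,)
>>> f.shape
(13, 23, 3)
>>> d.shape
(13,)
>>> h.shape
(23, 13, 5, 23)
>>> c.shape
(3, 23, 3)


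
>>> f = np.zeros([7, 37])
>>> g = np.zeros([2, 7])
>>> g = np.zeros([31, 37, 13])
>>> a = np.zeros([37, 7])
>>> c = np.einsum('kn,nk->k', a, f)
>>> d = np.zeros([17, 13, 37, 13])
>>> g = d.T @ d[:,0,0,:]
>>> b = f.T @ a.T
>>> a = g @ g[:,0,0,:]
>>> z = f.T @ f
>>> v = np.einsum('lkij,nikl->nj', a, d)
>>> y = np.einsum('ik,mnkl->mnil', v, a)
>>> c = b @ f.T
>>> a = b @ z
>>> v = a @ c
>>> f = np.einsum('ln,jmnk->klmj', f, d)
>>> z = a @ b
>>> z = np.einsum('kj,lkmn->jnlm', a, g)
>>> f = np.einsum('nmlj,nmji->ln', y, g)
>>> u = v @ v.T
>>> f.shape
(17, 13)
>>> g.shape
(13, 37, 13, 13)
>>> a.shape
(37, 37)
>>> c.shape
(37, 7)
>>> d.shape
(17, 13, 37, 13)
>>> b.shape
(37, 37)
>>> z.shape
(37, 13, 13, 13)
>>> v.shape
(37, 7)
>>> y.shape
(13, 37, 17, 13)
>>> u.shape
(37, 37)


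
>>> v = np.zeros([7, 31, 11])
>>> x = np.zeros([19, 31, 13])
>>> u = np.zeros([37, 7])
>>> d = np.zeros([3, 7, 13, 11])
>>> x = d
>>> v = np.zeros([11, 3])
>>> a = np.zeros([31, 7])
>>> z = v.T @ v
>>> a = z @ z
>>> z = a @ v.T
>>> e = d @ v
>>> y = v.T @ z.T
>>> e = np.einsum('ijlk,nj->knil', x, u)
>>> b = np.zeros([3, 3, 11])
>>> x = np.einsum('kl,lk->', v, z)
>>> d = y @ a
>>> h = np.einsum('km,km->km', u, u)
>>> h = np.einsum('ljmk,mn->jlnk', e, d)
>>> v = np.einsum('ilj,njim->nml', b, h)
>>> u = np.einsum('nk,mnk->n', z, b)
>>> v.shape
(37, 13, 3)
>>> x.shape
()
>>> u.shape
(3,)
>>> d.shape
(3, 3)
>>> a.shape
(3, 3)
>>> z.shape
(3, 11)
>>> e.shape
(11, 37, 3, 13)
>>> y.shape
(3, 3)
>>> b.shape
(3, 3, 11)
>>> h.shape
(37, 11, 3, 13)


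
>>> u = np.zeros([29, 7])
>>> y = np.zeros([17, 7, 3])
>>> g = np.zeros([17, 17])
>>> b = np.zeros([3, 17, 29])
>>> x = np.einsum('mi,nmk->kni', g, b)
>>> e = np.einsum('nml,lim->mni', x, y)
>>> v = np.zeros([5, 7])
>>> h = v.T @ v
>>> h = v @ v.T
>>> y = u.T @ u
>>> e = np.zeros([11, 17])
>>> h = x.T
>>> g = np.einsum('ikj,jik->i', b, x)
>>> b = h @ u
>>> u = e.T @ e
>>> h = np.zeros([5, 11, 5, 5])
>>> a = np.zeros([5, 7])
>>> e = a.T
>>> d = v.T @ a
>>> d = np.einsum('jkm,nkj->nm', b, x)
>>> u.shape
(17, 17)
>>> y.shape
(7, 7)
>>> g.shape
(3,)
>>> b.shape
(17, 3, 7)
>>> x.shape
(29, 3, 17)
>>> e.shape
(7, 5)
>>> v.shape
(5, 7)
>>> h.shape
(5, 11, 5, 5)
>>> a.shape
(5, 7)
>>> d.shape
(29, 7)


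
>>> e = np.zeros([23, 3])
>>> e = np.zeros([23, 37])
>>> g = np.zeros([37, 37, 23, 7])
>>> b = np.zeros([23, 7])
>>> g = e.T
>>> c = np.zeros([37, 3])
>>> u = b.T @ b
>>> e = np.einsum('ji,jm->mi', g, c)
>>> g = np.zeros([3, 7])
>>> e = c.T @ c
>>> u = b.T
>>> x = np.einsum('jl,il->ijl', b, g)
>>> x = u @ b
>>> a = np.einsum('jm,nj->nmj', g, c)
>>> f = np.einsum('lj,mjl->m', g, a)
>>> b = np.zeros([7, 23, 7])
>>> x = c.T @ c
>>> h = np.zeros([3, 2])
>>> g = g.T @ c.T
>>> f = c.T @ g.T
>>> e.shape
(3, 3)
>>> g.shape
(7, 37)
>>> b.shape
(7, 23, 7)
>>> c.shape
(37, 3)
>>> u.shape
(7, 23)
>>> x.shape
(3, 3)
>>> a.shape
(37, 7, 3)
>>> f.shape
(3, 7)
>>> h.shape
(3, 2)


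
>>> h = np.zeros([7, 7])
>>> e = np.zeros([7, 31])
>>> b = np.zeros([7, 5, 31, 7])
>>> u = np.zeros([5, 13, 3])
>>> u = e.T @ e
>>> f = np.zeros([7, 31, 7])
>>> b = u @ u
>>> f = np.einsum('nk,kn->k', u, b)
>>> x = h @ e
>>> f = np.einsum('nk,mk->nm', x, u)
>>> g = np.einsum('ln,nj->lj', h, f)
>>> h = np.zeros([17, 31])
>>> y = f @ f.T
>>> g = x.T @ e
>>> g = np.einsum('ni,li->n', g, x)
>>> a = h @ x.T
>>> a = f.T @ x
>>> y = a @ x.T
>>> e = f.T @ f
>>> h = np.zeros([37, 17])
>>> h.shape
(37, 17)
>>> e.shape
(31, 31)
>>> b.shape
(31, 31)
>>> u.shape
(31, 31)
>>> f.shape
(7, 31)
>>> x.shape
(7, 31)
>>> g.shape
(31,)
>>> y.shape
(31, 7)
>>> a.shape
(31, 31)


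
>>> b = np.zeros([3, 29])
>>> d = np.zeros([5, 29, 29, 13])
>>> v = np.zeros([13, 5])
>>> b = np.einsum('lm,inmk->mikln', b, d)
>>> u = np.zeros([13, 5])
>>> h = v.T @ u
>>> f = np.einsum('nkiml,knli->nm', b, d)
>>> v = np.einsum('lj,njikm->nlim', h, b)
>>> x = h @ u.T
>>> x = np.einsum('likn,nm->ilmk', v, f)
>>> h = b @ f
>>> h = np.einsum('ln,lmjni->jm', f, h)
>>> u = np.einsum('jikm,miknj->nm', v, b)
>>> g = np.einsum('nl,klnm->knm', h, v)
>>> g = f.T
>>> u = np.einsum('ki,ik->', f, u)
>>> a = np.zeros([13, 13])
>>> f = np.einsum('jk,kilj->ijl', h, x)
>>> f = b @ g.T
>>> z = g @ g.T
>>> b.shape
(29, 5, 13, 3, 29)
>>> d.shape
(5, 29, 29, 13)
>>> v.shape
(29, 5, 13, 29)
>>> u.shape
()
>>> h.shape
(13, 5)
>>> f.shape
(29, 5, 13, 3, 3)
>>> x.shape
(5, 29, 3, 13)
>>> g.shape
(3, 29)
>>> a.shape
(13, 13)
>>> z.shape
(3, 3)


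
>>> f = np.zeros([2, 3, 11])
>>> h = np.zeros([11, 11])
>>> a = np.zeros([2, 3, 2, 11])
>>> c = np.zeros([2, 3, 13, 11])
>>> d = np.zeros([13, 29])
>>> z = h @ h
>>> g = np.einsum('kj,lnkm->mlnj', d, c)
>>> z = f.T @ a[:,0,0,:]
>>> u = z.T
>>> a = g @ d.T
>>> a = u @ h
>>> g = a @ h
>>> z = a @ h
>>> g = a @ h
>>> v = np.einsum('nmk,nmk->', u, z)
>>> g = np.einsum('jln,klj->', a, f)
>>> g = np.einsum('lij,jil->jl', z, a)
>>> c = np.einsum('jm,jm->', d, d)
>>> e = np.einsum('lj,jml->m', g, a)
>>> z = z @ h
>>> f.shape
(2, 3, 11)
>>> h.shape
(11, 11)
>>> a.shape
(11, 3, 11)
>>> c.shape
()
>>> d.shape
(13, 29)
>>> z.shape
(11, 3, 11)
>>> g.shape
(11, 11)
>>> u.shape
(11, 3, 11)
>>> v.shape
()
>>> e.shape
(3,)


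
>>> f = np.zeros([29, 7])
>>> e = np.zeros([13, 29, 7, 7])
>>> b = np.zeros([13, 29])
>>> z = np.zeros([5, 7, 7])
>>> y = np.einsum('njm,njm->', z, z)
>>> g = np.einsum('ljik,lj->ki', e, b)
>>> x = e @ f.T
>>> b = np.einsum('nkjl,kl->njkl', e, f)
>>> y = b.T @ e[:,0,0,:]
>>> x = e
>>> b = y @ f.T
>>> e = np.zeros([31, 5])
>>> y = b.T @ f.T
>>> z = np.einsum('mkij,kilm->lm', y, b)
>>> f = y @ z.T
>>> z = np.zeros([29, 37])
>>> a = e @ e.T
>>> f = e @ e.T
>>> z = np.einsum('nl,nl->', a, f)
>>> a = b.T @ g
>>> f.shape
(31, 31)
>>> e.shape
(31, 5)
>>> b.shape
(7, 29, 7, 29)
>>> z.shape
()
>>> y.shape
(29, 7, 29, 29)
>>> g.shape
(7, 7)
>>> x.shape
(13, 29, 7, 7)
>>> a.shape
(29, 7, 29, 7)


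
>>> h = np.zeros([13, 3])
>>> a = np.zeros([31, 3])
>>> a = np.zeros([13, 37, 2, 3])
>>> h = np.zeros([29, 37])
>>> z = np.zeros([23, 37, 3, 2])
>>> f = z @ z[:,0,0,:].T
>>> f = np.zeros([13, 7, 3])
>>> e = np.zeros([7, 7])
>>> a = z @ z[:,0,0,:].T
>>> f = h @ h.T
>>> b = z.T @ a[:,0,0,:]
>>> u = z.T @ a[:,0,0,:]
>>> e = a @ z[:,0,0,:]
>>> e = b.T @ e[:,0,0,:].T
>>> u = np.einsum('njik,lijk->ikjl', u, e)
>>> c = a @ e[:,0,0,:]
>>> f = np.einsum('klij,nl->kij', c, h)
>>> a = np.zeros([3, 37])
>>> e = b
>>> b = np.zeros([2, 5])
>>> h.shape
(29, 37)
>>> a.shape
(3, 37)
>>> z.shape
(23, 37, 3, 2)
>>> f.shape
(23, 3, 23)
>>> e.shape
(2, 3, 37, 23)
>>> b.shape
(2, 5)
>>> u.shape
(37, 23, 3, 23)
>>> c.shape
(23, 37, 3, 23)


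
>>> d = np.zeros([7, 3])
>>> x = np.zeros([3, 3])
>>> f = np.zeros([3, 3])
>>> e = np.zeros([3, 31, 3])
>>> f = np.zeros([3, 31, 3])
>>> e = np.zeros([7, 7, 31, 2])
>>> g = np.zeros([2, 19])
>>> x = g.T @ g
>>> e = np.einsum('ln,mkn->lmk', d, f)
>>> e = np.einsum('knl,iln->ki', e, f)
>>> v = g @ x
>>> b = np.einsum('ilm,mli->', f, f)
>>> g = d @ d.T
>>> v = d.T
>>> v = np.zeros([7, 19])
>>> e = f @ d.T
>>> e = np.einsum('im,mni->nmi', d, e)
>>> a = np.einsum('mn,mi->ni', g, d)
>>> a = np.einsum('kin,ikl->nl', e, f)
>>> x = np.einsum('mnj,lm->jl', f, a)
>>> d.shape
(7, 3)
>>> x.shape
(3, 7)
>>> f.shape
(3, 31, 3)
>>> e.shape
(31, 3, 7)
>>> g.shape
(7, 7)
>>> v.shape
(7, 19)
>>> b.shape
()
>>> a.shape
(7, 3)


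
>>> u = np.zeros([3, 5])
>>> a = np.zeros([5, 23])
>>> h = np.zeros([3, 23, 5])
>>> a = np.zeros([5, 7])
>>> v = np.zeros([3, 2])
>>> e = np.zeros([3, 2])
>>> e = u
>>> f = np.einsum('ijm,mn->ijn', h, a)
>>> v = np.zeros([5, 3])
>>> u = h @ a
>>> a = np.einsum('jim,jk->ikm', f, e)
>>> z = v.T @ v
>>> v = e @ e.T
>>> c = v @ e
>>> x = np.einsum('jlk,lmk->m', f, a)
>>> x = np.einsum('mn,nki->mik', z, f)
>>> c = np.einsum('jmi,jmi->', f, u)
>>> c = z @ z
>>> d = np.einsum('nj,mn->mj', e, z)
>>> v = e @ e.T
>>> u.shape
(3, 23, 7)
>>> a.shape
(23, 5, 7)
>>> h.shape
(3, 23, 5)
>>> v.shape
(3, 3)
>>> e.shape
(3, 5)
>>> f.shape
(3, 23, 7)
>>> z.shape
(3, 3)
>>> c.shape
(3, 3)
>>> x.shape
(3, 7, 23)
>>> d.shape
(3, 5)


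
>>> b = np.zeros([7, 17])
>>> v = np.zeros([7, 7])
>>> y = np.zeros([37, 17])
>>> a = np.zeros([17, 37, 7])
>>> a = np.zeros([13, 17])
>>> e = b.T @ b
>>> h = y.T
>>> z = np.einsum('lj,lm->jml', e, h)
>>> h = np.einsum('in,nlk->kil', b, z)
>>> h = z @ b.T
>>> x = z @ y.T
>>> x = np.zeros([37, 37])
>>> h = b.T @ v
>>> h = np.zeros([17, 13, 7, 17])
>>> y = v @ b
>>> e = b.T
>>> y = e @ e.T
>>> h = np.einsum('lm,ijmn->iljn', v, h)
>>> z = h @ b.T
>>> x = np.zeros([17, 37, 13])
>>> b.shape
(7, 17)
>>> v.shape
(7, 7)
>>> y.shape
(17, 17)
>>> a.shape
(13, 17)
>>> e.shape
(17, 7)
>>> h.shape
(17, 7, 13, 17)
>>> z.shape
(17, 7, 13, 7)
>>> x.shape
(17, 37, 13)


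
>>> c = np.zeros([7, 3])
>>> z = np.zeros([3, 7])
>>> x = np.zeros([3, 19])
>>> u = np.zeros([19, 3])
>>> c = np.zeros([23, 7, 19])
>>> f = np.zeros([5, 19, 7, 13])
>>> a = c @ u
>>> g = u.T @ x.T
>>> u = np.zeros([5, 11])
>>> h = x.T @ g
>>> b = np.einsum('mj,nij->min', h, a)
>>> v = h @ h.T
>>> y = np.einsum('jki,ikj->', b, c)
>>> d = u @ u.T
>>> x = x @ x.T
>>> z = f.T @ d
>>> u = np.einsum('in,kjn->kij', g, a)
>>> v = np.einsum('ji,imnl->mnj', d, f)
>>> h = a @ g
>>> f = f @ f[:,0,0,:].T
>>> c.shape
(23, 7, 19)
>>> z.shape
(13, 7, 19, 5)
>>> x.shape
(3, 3)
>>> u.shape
(23, 3, 7)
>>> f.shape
(5, 19, 7, 5)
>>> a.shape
(23, 7, 3)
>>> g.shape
(3, 3)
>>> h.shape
(23, 7, 3)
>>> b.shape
(19, 7, 23)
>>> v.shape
(19, 7, 5)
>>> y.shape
()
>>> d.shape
(5, 5)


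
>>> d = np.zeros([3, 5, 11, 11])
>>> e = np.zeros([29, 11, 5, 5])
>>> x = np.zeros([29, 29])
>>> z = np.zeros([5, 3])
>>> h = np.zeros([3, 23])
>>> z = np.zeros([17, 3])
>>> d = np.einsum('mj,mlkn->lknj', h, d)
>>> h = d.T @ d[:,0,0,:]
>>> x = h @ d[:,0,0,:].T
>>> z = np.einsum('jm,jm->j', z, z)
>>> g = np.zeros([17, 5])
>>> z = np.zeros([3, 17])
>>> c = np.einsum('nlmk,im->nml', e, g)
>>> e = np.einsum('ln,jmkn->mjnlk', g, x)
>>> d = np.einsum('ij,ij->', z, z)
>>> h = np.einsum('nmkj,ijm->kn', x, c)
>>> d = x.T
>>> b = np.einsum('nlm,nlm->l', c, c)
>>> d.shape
(5, 11, 11, 23)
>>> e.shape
(11, 23, 5, 17, 11)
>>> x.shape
(23, 11, 11, 5)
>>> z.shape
(3, 17)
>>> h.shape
(11, 23)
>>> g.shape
(17, 5)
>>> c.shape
(29, 5, 11)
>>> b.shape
(5,)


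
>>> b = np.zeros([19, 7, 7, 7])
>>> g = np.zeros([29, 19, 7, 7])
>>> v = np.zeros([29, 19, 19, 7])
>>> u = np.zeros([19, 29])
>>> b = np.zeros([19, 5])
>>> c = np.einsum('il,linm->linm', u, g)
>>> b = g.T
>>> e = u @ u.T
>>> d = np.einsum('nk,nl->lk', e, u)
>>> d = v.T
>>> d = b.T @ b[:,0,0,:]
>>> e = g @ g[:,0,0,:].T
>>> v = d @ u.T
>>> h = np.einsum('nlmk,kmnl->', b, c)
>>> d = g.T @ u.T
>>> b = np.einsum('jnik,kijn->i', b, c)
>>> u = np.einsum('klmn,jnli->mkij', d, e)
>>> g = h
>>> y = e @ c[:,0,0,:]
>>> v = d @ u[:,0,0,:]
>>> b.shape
(19,)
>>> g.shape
()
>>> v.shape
(7, 7, 19, 29)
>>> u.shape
(19, 7, 29, 29)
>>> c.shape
(29, 19, 7, 7)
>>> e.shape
(29, 19, 7, 29)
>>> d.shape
(7, 7, 19, 19)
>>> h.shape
()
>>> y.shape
(29, 19, 7, 7)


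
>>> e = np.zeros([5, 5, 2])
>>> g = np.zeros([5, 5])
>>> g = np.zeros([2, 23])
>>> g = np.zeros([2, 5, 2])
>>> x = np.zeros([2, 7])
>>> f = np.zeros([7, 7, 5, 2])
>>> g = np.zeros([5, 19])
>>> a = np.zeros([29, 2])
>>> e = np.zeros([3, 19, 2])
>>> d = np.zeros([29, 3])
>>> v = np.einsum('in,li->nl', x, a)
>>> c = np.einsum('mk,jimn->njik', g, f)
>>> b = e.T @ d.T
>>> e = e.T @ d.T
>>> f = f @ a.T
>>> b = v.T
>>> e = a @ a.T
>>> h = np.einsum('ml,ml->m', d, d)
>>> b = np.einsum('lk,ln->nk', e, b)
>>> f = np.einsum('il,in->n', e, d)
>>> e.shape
(29, 29)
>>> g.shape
(5, 19)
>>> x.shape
(2, 7)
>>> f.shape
(3,)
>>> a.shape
(29, 2)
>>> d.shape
(29, 3)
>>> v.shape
(7, 29)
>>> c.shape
(2, 7, 7, 19)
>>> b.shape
(7, 29)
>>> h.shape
(29,)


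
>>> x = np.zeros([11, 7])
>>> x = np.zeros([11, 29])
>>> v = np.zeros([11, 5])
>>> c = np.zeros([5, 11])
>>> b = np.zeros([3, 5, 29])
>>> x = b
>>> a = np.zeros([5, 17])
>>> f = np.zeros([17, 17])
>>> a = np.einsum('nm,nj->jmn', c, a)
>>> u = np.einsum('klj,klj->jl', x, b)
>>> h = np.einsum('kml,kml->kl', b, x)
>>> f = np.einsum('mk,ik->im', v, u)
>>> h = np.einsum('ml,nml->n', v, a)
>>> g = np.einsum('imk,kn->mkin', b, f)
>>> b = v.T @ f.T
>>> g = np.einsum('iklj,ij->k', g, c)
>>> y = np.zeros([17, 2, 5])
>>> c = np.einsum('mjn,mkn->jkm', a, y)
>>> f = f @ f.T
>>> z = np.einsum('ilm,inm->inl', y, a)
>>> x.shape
(3, 5, 29)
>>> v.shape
(11, 5)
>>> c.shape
(11, 2, 17)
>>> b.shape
(5, 29)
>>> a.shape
(17, 11, 5)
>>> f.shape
(29, 29)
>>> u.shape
(29, 5)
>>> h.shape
(17,)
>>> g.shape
(29,)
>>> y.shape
(17, 2, 5)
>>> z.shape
(17, 11, 2)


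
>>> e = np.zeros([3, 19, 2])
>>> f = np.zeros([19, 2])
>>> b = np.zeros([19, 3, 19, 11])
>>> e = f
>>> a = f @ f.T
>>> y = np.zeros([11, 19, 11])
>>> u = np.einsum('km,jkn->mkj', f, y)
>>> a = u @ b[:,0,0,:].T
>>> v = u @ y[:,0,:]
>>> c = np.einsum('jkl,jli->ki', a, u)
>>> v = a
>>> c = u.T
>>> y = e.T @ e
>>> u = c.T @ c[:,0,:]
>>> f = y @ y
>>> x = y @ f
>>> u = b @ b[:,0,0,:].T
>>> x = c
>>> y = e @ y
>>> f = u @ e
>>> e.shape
(19, 2)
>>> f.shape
(19, 3, 19, 2)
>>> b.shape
(19, 3, 19, 11)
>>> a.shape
(2, 19, 19)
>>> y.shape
(19, 2)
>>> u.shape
(19, 3, 19, 19)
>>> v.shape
(2, 19, 19)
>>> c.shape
(11, 19, 2)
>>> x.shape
(11, 19, 2)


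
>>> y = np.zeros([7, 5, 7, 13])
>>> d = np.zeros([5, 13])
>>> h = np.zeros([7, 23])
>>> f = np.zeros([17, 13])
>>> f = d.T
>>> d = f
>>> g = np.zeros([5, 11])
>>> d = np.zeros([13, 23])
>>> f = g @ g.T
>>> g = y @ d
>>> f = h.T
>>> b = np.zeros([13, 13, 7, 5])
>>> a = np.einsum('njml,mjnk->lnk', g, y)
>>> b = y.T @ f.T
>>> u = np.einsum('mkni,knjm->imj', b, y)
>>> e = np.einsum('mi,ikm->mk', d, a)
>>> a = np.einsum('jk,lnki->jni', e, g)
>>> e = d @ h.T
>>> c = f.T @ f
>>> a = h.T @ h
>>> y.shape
(7, 5, 7, 13)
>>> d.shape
(13, 23)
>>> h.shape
(7, 23)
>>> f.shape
(23, 7)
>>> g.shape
(7, 5, 7, 23)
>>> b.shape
(13, 7, 5, 23)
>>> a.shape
(23, 23)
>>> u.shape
(23, 13, 7)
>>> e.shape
(13, 7)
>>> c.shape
(7, 7)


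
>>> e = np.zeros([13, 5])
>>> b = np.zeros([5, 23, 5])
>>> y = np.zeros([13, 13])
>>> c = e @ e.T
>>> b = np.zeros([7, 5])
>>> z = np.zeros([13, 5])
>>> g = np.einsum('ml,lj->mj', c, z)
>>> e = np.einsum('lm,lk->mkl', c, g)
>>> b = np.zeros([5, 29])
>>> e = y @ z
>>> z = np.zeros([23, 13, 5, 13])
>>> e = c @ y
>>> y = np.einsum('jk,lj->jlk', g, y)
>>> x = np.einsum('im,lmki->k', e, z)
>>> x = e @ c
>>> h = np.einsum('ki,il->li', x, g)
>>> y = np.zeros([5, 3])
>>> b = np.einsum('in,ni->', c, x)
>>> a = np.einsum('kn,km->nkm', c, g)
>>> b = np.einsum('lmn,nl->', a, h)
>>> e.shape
(13, 13)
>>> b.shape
()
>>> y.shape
(5, 3)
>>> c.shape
(13, 13)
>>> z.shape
(23, 13, 5, 13)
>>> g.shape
(13, 5)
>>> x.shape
(13, 13)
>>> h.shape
(5, 13)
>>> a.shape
(13, 13, 5)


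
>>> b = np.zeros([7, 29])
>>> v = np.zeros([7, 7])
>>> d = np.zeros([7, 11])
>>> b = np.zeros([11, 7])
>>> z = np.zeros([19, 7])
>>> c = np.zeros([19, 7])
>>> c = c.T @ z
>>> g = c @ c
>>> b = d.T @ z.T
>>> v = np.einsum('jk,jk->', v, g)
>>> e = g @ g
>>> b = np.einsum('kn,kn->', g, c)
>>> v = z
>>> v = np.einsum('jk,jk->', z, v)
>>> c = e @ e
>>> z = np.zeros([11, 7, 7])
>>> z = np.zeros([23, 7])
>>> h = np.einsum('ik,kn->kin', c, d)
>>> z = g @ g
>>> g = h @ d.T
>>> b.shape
()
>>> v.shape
()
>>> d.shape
(7, 11)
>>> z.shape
(7, 7)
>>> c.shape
(7, 7)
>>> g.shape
(7, 7, 7)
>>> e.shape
(7, 7)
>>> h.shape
(7, 7, 11)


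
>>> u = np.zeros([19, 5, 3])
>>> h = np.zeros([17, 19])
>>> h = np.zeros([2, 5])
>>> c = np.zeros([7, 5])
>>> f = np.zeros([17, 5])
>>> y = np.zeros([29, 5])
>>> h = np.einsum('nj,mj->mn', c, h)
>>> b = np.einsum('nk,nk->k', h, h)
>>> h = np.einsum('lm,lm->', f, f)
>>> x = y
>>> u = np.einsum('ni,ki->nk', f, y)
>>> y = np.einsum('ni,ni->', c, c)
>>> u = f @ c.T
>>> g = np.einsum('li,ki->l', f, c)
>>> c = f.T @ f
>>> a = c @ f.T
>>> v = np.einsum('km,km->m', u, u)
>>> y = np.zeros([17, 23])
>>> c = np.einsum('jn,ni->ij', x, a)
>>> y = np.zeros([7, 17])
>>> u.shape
(17, 7)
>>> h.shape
()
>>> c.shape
(17, 29)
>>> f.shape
(17, 5)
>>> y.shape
(7, 17)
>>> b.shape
(7,)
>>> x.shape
(29, 5)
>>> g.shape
(17,)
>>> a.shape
(5, 17)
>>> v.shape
(7,)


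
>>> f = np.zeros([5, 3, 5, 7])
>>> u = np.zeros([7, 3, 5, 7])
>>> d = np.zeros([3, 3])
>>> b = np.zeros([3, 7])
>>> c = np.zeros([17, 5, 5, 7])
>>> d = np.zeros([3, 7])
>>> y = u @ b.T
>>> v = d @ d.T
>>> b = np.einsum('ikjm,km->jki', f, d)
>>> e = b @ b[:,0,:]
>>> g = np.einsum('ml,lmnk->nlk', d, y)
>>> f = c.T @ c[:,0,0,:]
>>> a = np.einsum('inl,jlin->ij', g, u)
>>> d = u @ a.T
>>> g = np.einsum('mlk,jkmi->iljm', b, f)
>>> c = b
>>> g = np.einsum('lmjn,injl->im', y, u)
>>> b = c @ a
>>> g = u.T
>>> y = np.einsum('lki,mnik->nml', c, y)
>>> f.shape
(7, 5, 5, 7)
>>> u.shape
(7, 3, 5, 7)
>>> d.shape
(7, 3, 5, 5)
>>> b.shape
(5, 3, 7)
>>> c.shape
(5, 3, 5)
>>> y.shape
(3, 7, 5)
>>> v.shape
(3, 3)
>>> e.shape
(5, 3, 5)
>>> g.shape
(7, 5, 3, 7)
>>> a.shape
(5, 7)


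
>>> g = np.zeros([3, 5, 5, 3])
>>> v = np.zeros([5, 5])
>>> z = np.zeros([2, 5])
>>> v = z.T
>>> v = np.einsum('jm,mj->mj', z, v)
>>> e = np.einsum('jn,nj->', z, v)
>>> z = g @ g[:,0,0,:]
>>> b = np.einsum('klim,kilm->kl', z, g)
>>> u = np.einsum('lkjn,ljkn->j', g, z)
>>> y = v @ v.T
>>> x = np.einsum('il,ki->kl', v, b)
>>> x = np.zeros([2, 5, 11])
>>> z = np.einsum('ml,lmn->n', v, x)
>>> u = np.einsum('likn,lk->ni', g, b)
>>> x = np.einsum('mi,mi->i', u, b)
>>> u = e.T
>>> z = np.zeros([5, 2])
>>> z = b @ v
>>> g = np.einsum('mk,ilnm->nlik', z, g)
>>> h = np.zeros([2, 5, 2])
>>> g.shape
(5, 5, 3, 2)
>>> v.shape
(5, 2)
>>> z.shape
(3, 2)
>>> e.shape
()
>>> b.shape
(3, 5)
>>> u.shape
()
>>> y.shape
(5, 5)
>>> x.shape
(5,)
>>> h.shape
(2, 5, 2)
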